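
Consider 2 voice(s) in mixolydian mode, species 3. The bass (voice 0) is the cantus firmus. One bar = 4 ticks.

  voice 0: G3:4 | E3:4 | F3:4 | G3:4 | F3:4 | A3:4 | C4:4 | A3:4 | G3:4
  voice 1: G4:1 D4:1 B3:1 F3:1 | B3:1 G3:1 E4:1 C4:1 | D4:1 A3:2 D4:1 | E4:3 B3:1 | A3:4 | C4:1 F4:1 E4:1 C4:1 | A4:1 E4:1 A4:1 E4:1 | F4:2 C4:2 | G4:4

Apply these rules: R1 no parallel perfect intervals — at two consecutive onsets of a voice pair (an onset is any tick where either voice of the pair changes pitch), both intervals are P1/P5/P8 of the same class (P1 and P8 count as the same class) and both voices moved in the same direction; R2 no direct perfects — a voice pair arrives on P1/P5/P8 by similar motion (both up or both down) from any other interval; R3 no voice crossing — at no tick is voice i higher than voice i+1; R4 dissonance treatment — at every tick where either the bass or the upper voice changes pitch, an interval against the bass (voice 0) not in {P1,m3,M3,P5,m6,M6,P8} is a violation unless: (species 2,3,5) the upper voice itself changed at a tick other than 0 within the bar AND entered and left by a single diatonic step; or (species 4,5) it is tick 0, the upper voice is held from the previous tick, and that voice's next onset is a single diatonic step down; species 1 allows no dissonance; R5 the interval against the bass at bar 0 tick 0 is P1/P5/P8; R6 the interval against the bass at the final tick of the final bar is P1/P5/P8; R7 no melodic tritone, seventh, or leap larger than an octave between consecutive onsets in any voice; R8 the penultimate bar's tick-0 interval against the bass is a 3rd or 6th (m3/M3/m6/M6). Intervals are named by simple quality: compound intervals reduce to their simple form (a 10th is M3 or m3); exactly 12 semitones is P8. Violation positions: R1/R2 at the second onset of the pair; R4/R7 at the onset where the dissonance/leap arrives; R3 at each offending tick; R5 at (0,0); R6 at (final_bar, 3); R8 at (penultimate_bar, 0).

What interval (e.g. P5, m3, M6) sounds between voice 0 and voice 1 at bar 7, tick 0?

voice 0=A3 voice 1=F4 -> m6

m6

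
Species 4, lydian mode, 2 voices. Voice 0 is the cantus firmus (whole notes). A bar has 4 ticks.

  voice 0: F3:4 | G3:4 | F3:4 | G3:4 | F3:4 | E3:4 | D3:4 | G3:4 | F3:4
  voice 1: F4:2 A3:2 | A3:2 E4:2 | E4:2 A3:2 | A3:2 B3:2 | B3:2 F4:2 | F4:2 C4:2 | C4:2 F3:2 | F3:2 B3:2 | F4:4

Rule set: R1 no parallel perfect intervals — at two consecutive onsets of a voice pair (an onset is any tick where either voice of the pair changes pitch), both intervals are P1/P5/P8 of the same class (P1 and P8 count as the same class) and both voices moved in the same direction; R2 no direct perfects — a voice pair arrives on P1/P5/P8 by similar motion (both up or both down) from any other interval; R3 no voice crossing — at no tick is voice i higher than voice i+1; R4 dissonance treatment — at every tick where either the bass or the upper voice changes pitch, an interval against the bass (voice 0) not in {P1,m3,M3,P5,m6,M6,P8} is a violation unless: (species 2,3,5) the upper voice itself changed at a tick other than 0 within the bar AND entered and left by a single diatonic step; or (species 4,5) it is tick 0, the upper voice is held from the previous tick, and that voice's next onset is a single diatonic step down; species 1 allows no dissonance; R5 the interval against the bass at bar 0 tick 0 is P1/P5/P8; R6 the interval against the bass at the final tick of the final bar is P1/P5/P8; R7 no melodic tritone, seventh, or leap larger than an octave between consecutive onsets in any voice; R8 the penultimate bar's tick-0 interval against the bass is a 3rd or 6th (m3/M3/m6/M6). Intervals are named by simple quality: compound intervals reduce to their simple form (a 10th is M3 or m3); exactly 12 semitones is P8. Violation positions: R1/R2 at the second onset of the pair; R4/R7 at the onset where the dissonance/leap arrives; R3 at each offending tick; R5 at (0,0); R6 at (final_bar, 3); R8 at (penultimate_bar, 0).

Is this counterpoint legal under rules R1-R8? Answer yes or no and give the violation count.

No (13 violations)

bar 0: v0=F3 v1=F4 (P8)
bar 1: v0=G3 v1=A3 (M2)
bar 2: v0=F3 v1=E4 (M7)
bar 3: v0=G3 v1=A3 (M2)
bar 4: v0=F3 v1=B3 (TT)
bar 5: v0=E3 v1=F4 (m2)
bar 6: v0=D3 v1=C4 (m7)
bar 7: v0=G3 v1=F3 (M2)
bar 8: v0=F3 v1=F4 (P8)
  R4 @ bar1.0: G3/A3 M2 untreated
  R4 @ bar2.0: F3/E4 M7 untreated
  R4 @ bar3.0: G3/A3 M2 untreated
  R4 @ bar4.0: F3/B3 TT untreated
  R7 @ bar4.2: B3->F4 leap 6st
  R4 @ bar5.0: E3/F4 m2 untreated
  R4 @ bar6.0: D3/C4 m7 untreated
  R3 @ bar7.0: G3 above F3
  R4 @ bar7.0: G3/F3 M2 untreated
  R8 @ bar7.0: penult M2 not 3rd/6th
  R3 @ bar7.1: G3 above F3
  R7 @ bar7.2: F3->B3 leap 6st
  R7 @ bar8.0: B3->F4 leap 6st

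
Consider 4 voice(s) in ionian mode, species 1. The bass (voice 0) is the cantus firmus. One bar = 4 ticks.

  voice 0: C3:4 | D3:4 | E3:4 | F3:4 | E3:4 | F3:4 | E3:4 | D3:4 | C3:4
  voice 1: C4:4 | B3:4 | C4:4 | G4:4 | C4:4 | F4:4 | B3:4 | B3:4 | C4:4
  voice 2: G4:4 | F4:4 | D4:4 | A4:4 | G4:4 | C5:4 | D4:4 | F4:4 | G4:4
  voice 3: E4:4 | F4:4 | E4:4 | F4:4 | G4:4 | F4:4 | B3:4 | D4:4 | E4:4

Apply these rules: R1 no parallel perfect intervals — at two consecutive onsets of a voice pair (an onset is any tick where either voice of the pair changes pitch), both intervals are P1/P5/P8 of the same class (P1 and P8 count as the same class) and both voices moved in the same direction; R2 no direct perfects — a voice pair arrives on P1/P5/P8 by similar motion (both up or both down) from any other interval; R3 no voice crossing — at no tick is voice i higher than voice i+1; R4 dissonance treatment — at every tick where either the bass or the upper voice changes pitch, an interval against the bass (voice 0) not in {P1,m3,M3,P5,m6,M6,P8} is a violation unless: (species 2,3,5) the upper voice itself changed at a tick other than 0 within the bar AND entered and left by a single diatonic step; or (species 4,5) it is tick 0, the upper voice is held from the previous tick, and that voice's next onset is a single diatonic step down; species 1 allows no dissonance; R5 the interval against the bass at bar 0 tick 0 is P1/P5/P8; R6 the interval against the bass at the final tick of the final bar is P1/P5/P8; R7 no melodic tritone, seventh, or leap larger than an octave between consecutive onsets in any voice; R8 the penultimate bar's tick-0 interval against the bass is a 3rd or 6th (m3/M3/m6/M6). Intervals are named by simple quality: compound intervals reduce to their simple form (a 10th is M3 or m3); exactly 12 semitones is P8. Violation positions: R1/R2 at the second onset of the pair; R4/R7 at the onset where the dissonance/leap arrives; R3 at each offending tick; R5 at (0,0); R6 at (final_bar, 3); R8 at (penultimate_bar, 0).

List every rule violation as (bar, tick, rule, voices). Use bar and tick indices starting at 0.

bar 0: v0=C3 v1=C4 v2=G4 v3=E4 downbeat M3
bar 1: v0=D3 v1=B3 v2=F4 v3=F4 downbeat m3
bar 2: v0=E3 v1=C4 v2=D4 v3=E4 downbeat P8
bar 3: v0=F3 v1=G4 v2=A4 v3=F4 downbeat P8
bar 4: v0=E3 v1=C4 v2=G4 v3=G4 downbeat m3
bar 5: v0=F3 v1=F4 v2=C5 v3=F4 downbeat P8
bar 6: v0=E3 v1=B3 v2=D4 v3=B3 downbeat P5
bar 7: v0=D3 v1=B3 v2=F4 v3=D4 downbeat P8
bar 8: v0=C3 v1=C4 v2=G4 v3=E4 downbeat M3
  -> R3 @ bar 0 tick 0 v(2, 3): G4 above E4
  -> R5 @ bar 0 tick 0 v(0, 3): opens on M3
  -> R3 @ bar 0 tick 1 v(2, 3): G4 above E4
  -> R3 @ bar 0 tick 2 v(2, 3): G4 above E4
  -> R3 @ bar 0 tick 3 v(2, 3): G4 above E4
  -> R4 @ bar 2 tick 0 v(0, 2): E3/D4 m7 untreated
  -> R1 @ bar 3 tick 0 v(0, 3): E3/E4 P8 -> F3/F4 P8 similar
  -> R3 @ bar 3 tick 0 v(2, 3): A4 above F4
  -> R4 @ bar 3 tick 0 v(0, 1): F3/G4 M2 untreated
  -> R3 @ bar 3 tick 1 v(2, 3): A4 above F4
  -> R3 @ bar 3 tick 2 v(2, 3): A4 above F4
  -> R3 @ bar 3 tick 3 v(2, 3): A4 above F4
  -> R2 @ bar 4 tick 0 v(1, 2): G4/A4 M2 -> C4/G4 P5 similar
  -> R1 @ bar 5 tick 0 v(1, 2): C4/G4 P5 -> F4/C5 P5 similar
  -> R2 @ bar 5 tick 0 v(0, 1): E3/C4 m6 -> F3/F4 P8 similar
  -> R2 @ bar 5 tick 0 v(0, 2): E3/G4 m3 -> F3/C5 P5 similar
  -> R3 @ bar 5 tick 0 v(2, 3): C5 above F4
  -> R3 @ bar 5 tick 1 v(2, 3): C5 above F4
  -> R3 @ bar 5 tick 2 v(2, 3): C5 above F4
  -> R3 @ bar 5 tick 3 v(2, 3): C5 above F4
  -> R1 @ bar 6 tick 0 v(1, 3): F4/F4 P1 -> B3/B3 P1 similar
  -> R2 @ bar 6 tick 0 v(0, 1): F3/F4 P8 -> E3/B3 P5 similar
  -> R2 @ bar 6 tick 0 v(0, 3): F3/F4 P8 -> E3/B3 P5 similar
  -> R3 @ bar 6 tick 0 v(2, 3): D4 above B3
  -> R4 @ bar 6 tick 0 v(0, 2): E3/D4 m7 untreated
  -> R7 @ bar 6 tick 0 v(1,): F4->B3 leap 6st
  -> R7 @ bar 6 tick 0 v(2,): C5->D4 leap 10st
  -> R7 @ bar 6 tick 0 v(3,): F4->B3 leap 6st
  -> R3 @ bar 6 tick 1 v(2, 3): D4 above B3
  -> R3 @ bar 6 tick 2 v(2, 3): D4 above B3
  -> R3 @ bar 6 tick 3 v(2, 3): D4 above B3
  -> R3 @ bar 7 tick 0 v(2, 3): F4 above D4
  -> R8 @ bar 7 tick 0 v(0, 3): penult P8 not 3rd/6th
  -> R3 @ bar 7 tick 1 v(2, 3): F4 above D4
  -> R3 @ bar 7 tick 2 v(2, 3): F4 above D4
  -> R3 @ bar 7 tick 3 v(2, 3): F4 above D4
  -> R2 @ bar 8 tick 0 v(1, 2): B3/F4 TT -> C4/G4 P5 similar
  -> R3 @ bar 8 tick 0 v(2, 3): G4 above E4
  -> R3 @ bar 8 tick 1 v(2, 3): G4 above E4
  -> R3 @ bar 8 tick 2 v(2, 3): G4 above E4
  -> R3 @ bar 8 tick 3 v(2, 3): G4 above E4
  -> R6 @ bar 8 tick 3 v(0, 3): closes on M3

(0, 0, R3, (2, 3))
(0, 0, R5, (0, 3))
(0, 1, R3, (2, 3))
(0, 2, R3, (2, 3))
(0, 3, R3, (2, 3))
(2, 0, R4, (0, 2))
(3, 0, R1, (0, 3))
(3, 0, R3, (2, 3))
(3, 0, R4, (0, 1))
(3, 1, R3, (2, 3))
(3, 2, R3, (2, 3))
(3, 3, R3, (2, 3))
(4, 0, R2, (1, 2))
(5, 0, R1, (1, 2))
(5, 0, R2, (0, 1))
(5, 0, R2, (0, 2))
(5, 0, R3, (2, 3))
(5, 1, R3, (2, 3))
(5, 2, R3, (2, 3))
(5, 3, R3, (2, 3))
(6, 0, R1, (1, 3))
(6, 0, R2, (0, 1))
(6, 0, R2, (0, 3))
(6, 0, R3, (2, 3))
(6, 0, R4, (0, 2))
(6, 0, R7, (1,))
(6, 0, R7, (2,))
(6, 0, R7, (3,))
(6, 1, R3, (2, 3))
(6, 2, R3, (2, 3))
(6, 3, R3, (2, 3))
(7, 0, R3, (2, 3))
(7, 0, R8, (0, 3))
(7, 1, R3, (2, 3))
(7, 2, R3, (2, 3))
(7, 3, R3, (2, 3))
(8, 0, R2, (1, 2))
(8, 0, R3, (2, 3))
(8, 1, R3, (2, 3))
(8, 2, R3, (2, 3))
(8, 3, R3, (2, 3))
(8, 3, R6, (0, 3))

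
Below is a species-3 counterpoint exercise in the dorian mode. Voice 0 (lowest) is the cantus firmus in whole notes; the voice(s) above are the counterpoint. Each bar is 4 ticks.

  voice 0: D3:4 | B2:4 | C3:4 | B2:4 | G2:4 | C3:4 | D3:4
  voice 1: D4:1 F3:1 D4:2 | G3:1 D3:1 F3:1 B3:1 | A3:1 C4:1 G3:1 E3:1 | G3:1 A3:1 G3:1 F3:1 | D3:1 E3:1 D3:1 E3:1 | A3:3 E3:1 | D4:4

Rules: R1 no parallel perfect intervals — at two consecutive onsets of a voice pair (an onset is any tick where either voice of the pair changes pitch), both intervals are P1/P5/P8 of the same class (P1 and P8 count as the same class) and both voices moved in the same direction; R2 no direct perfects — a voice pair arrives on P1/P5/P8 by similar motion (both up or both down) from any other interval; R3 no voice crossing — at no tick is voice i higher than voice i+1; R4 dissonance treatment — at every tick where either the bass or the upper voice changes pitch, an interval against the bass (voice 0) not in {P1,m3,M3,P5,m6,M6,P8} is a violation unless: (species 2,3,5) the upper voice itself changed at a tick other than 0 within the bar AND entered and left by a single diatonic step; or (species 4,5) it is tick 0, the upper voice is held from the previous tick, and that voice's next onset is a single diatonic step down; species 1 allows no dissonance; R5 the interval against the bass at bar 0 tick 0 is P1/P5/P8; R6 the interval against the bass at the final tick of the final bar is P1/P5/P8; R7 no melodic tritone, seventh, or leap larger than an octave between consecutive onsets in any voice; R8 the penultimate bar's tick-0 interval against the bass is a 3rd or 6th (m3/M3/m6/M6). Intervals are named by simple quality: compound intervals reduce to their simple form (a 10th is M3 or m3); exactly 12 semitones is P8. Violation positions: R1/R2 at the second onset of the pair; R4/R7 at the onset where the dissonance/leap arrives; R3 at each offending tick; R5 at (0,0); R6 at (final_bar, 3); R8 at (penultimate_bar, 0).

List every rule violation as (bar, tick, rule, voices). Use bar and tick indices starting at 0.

(1, 2, R4, (0, 1))
(1, 3, R7, (1,))
(3, 3, R4, (0, 1))
(4, 0, R2, (0, 1))
(6, 0, R2, (0, 1))
(6, 0, R7, (1,))

bar 0: v0=D3 v1=D4 downbeat P8
bar 1: v0=B2 v1=G3 downbeat m6
bar 2: v0=C3 v1=A3 downbeat M6
bar 3: v0=B2 v1=G3 downbeat m6
bar 4: v0=G2 v1=D3 downbeat P5
bar 5: v0=C3 v1=A3 downbeat M6
bar 6: v0=D3 v1=D4 downbeat P8
  -> R4 @ bar 1 tick 2 v(0, 1): B2/F3 TT untreated
  -> R7 @ bar 1 tick 3 v(1,): F3->B3 leap 6st
  -> R4 @ bar 3 tick 3 v(0, 1): B2/F3 TT untreated
  -> R2 @ bar 4 tick 0 v(0, 1): B2/F3 TT -> G2/D3 P5 similar
  -> R2 @ bar 6 tick 0 v(0, 1): C3/E3 M3 -> D3/D4 P8 similar
  -> R7 @ bar 6 tick 0 v(1,): E3->D4 leap 10st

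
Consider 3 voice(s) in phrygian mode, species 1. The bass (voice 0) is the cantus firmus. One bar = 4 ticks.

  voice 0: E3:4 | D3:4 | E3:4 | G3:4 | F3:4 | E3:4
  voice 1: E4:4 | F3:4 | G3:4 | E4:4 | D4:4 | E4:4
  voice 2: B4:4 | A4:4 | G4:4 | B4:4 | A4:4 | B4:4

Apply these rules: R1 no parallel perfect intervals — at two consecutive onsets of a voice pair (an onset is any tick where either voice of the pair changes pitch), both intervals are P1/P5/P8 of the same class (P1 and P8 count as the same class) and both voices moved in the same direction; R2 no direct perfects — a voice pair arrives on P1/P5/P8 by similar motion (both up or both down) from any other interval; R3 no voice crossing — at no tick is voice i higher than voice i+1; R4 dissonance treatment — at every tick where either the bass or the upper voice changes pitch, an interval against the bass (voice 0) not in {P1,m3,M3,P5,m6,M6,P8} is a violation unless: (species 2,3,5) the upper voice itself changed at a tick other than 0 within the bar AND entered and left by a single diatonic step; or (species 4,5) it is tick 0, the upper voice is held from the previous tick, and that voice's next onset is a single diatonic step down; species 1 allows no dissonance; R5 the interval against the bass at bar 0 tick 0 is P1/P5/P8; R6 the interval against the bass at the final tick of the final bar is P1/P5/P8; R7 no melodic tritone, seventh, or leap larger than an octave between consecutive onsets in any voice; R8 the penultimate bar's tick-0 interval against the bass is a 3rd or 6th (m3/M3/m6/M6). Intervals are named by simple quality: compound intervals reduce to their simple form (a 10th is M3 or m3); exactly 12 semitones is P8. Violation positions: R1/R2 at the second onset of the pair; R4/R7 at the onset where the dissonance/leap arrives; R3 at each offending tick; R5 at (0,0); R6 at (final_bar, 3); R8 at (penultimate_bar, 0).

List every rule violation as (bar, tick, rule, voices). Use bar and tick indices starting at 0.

bar 0: v0=E3 v1=E4 v2=B4 downbeat P5
bar 1: v0=D3 v1=F3 v2=A4 downbeat P5
bar 2: v0=E3 v1=G3 v2=G4 downbeat m3
bar 3: v0=G3 v1=E4 v2=B4 downbeat M3
bar 4: v0=F3 v1=D4 v2=A4 downbeat M3
bar 5: v0=E3 v1=E4 v2=B4 downbeat P5
  -> R1 @ bar 1 tick 0 v(0, 2): E3/B4 P5 -> D3/A4 P5 similar
  -> R7 @ bar 1 tick 0 v(1,): E4->F3 leap 11st
  -> R2 @ bar 3 tick 0 v(1, 2): G3/G4 P8 -> E4/B4 P5 similar
  -> R1 @ bar 4 tick 0 v(1, 2): E4/B4 P5 -> D4/A4 P5 similar
  -> R1 @ bar 5 tick 0 v(1, 2): D4/A4 P5 -> E4/B4 P5 similar

(1, 0, R1, (0, 2))
(1, 0, R7, (1,))
(3, 0, R2, (1, 2))
(4, 0, R1, (1, 2))
(5, 0, R1, (1, 2))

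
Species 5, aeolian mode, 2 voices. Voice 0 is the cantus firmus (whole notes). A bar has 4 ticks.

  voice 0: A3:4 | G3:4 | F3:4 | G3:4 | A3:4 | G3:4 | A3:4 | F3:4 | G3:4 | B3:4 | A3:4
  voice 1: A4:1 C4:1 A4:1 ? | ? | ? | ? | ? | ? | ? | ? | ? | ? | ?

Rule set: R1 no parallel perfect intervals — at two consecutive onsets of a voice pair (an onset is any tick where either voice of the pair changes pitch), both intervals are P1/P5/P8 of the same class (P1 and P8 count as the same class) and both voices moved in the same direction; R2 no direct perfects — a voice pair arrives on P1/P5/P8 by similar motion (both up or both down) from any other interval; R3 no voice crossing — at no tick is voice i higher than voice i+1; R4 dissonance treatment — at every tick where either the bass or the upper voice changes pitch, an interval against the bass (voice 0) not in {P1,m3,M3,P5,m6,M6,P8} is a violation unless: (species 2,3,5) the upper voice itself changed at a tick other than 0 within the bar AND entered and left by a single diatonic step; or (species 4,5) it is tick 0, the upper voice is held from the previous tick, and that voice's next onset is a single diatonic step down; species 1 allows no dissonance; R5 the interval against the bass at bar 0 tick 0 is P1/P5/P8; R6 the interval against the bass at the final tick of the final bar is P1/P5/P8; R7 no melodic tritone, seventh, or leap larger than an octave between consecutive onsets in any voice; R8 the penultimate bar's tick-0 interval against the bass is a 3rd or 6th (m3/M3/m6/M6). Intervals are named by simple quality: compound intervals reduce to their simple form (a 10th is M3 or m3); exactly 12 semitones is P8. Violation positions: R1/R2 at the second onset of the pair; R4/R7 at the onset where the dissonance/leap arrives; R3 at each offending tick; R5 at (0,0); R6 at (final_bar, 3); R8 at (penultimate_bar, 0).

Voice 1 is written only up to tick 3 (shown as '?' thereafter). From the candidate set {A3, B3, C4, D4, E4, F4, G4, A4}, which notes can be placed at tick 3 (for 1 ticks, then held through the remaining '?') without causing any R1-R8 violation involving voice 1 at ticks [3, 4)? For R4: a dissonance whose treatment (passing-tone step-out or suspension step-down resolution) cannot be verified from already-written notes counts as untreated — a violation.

A3: legal
B3: violates R4,R7
C4: legal
D4: violates R4
E4: legal
F4: legal
G4: violates R4
A4: legal

{A3, A4, C4, E4, F4}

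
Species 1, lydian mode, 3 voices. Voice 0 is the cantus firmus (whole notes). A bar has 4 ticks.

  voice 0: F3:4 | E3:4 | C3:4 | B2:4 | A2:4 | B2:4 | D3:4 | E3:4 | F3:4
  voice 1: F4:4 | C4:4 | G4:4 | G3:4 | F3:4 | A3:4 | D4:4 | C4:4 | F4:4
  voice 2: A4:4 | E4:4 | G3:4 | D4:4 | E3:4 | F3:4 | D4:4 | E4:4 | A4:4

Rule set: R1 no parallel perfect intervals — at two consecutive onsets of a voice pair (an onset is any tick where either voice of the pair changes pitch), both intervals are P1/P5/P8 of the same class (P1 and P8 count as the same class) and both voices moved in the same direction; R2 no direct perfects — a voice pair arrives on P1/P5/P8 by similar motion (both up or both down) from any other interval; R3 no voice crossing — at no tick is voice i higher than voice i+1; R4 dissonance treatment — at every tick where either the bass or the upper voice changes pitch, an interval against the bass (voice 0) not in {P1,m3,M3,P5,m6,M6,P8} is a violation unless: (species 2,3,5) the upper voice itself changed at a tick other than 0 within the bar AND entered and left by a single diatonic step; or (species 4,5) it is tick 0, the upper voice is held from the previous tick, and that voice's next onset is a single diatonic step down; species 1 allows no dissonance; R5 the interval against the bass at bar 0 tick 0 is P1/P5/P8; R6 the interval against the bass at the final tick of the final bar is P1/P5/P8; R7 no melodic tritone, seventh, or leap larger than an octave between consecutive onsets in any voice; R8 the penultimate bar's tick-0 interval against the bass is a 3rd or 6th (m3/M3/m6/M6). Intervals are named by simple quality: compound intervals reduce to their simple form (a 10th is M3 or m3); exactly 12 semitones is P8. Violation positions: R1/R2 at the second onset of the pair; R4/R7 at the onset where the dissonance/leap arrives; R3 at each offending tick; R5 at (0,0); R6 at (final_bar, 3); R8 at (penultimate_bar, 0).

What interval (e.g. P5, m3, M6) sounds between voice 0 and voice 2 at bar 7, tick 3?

P8

voice 0=E3 voice 2=E4 -> P8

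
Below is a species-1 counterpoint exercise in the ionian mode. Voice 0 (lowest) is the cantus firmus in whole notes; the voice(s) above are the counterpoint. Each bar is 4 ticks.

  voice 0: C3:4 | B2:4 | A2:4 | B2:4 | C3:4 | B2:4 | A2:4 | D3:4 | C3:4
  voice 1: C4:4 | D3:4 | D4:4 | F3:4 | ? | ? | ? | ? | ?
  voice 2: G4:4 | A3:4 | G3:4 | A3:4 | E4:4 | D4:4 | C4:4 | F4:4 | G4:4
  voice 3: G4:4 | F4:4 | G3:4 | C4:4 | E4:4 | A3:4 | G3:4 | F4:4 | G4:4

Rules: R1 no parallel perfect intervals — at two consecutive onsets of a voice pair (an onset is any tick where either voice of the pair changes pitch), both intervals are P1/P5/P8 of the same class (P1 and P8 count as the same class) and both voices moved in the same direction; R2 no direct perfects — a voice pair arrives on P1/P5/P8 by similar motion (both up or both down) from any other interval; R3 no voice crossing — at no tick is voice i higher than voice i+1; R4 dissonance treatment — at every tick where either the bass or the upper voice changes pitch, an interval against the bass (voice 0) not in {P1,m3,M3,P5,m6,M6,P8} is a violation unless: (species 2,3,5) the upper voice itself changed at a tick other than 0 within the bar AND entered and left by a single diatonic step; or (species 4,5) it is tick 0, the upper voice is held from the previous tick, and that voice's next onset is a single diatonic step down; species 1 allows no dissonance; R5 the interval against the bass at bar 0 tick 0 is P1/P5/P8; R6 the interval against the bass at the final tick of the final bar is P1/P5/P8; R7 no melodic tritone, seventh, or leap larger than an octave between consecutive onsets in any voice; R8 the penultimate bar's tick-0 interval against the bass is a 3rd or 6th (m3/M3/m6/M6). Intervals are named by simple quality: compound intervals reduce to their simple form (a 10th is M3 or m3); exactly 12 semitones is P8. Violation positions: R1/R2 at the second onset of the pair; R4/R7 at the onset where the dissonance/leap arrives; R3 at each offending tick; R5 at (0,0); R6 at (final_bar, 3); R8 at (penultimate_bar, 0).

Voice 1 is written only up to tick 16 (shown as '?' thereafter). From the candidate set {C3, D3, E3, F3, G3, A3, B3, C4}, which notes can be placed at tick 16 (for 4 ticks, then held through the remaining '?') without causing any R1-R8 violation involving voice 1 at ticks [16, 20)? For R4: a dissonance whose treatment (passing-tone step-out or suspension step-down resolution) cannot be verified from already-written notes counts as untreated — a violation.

C3: legal
D3: violates R4
E3: legal
F3: violates R4
G3: violates R2
A3: violates R1,R2
B3: violates R4,R7
C4: violates R2

{C3, E3}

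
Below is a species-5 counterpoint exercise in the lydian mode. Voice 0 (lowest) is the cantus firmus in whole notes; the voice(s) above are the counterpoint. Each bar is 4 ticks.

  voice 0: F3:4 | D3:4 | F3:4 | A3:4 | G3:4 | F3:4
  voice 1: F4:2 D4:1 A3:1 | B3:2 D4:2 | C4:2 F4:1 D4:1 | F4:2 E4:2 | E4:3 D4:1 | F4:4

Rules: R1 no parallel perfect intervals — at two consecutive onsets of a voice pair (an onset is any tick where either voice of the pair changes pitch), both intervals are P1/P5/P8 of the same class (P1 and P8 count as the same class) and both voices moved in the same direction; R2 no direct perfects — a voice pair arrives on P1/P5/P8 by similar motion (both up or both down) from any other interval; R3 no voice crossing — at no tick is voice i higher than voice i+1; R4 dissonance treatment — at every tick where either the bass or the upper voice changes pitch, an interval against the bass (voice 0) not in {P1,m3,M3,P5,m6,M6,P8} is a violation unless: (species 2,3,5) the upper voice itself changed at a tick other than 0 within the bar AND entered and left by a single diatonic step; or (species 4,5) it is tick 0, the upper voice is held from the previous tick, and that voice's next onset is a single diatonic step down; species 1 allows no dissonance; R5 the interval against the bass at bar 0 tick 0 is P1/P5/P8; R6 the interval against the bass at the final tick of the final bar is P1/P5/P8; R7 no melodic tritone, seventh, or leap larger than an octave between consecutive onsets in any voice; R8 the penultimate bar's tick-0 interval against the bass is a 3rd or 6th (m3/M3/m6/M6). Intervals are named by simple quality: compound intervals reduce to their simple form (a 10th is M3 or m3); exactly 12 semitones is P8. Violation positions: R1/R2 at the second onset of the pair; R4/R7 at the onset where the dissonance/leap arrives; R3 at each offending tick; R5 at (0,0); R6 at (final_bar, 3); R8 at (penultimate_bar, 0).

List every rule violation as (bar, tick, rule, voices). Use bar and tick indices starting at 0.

bar 0: v0=F3 v1=F4 downbeat P8
bar 1: v0=D3 v1=B3 downbeat M6
bar 2: v0=F3 v1=C4 downbeat P5
bar 3: v0=A3 v1=F4 downbeat m6
bar 4: v0=G3 v1=E4 downbeat M6
bar 5: v0=F3 v1=F4 downbeat P8

No violations across 6 bars (F3..F3 vs F4..F4).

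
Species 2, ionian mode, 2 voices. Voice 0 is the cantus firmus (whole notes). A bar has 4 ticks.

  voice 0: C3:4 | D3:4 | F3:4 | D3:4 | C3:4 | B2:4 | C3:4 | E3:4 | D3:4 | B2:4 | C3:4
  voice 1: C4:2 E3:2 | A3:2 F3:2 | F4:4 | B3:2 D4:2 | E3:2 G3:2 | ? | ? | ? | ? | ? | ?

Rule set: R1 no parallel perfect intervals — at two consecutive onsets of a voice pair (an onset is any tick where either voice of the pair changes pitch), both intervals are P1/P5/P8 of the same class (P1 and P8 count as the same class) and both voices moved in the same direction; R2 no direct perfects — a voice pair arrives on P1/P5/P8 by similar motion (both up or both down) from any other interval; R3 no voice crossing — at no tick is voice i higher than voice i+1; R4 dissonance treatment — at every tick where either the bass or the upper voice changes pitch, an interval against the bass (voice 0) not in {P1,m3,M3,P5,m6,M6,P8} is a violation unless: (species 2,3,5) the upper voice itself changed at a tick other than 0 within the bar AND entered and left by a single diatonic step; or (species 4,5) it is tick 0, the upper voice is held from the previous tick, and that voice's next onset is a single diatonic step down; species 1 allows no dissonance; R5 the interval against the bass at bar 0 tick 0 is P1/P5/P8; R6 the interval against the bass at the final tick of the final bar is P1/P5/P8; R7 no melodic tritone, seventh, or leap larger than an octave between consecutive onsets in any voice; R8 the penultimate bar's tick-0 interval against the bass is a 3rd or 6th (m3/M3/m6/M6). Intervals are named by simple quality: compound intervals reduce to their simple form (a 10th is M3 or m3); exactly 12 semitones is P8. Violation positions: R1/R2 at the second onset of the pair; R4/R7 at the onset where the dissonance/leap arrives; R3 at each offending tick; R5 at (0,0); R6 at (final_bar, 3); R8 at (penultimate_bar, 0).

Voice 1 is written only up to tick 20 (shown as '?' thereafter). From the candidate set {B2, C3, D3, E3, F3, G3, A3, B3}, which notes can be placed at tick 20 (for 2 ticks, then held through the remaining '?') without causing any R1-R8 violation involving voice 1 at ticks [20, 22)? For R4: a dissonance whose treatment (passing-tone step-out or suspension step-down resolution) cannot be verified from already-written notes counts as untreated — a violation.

{B3, D3, G3}

B2: violates R2
C3: violates R4
D3: legal
E3: violates R4
F3: violates R4
G3: legal
A3: violates R4
B3: legal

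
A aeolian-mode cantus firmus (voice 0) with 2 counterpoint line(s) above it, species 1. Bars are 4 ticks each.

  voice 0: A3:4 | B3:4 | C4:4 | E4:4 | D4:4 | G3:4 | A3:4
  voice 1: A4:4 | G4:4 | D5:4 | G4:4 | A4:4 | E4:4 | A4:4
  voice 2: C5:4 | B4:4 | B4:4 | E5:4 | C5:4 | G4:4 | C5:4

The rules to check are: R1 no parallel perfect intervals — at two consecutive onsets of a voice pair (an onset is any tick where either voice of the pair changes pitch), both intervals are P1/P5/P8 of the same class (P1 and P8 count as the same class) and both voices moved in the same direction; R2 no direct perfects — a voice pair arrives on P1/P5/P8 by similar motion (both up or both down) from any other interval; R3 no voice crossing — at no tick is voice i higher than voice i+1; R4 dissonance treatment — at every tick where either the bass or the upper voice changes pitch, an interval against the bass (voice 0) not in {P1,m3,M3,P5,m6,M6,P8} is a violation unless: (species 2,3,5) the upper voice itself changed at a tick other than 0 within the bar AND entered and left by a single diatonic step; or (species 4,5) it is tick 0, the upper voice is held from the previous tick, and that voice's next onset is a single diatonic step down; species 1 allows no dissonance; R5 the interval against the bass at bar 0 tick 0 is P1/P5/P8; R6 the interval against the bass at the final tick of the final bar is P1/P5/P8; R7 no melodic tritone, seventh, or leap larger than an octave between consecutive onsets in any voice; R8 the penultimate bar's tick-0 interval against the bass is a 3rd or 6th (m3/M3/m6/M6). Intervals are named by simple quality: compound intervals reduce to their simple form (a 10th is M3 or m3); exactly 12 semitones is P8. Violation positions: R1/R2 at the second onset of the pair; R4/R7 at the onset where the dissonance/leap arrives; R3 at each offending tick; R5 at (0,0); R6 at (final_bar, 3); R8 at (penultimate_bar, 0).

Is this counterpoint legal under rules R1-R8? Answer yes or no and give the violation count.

bar 0: v0=A3 v1=A4 v2=C5 (m3)
bar 1: v0=B3 v1=G4 v2=B4 (P8)
bar 2: v0=C4 v1=D5 v2=B4 (M7)
bar 3: v0=E4 v1=G4 v2=E5 (P8)
bar 4: v0=D4 v1=A4 v2=C5 (m7)
bar 5: v0=G3 v1=E4 v2=G4 (P8)
bar 6: v0=A3 v1=A4 v2=C5 (m3)
  R5 @ bar0.0: opens on m3
  R3 @ bar2.0: D5 above B4
  R4 @ bar2.0: C4/D5 M2 untreated
  R4 @ bar2.0: C4/B4 M7 untreated
  R3 @ bar2.1: D5 above B4
  R3 @ bar2.2: D5 above B4
  R3 @ bar2.3: D5 above B4
  R2 @ bar3.0: C4/B4 M7 -> E4/E5 P8 similar
  R4 @ bar4.0: D4/C5 m7 untreated
  R2 @ bar5.0: D4/C5 m7 -> G3/G4 P8 similar
  R8 @ bar5.0: penult P8 not 3rd/6th
  R2 @ bar6.0: G3/E4 M6 -> A3/A4 P8 similar
  R6 @ bar6.3: closes on m3

No (13 violations)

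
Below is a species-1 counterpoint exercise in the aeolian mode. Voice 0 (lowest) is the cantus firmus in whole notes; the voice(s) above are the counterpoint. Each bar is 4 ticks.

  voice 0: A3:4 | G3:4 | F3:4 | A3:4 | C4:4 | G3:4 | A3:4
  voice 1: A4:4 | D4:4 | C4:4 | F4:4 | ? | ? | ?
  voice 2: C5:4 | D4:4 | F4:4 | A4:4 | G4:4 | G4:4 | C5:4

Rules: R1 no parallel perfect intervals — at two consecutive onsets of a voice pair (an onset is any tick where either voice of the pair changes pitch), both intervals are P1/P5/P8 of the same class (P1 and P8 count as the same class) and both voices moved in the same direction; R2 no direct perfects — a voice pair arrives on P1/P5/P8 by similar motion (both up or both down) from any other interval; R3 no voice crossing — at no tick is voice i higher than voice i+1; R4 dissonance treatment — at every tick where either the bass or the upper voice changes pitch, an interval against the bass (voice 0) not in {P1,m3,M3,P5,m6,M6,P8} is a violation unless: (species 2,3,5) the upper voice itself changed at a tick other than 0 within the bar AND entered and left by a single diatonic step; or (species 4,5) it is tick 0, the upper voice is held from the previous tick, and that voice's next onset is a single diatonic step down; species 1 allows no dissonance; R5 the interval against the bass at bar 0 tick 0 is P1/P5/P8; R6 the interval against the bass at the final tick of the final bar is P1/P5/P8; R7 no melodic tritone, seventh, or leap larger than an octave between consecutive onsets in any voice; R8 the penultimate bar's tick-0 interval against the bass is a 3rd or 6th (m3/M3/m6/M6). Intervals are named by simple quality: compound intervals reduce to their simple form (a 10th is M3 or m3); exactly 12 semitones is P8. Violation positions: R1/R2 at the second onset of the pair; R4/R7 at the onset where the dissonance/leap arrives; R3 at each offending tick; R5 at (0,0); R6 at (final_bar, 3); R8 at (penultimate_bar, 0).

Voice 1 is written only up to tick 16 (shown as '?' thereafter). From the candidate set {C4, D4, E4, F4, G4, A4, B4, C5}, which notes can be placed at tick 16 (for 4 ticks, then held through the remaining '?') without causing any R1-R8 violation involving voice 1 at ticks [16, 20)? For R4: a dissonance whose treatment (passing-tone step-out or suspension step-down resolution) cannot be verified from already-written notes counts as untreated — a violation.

{E4}

C4: violates R2
D4: violates R4
E4: legal
F4: violates R4
G4: violates R2
A4: violates R3
B4: violates R3,R4,R7
C5: violates R2,R3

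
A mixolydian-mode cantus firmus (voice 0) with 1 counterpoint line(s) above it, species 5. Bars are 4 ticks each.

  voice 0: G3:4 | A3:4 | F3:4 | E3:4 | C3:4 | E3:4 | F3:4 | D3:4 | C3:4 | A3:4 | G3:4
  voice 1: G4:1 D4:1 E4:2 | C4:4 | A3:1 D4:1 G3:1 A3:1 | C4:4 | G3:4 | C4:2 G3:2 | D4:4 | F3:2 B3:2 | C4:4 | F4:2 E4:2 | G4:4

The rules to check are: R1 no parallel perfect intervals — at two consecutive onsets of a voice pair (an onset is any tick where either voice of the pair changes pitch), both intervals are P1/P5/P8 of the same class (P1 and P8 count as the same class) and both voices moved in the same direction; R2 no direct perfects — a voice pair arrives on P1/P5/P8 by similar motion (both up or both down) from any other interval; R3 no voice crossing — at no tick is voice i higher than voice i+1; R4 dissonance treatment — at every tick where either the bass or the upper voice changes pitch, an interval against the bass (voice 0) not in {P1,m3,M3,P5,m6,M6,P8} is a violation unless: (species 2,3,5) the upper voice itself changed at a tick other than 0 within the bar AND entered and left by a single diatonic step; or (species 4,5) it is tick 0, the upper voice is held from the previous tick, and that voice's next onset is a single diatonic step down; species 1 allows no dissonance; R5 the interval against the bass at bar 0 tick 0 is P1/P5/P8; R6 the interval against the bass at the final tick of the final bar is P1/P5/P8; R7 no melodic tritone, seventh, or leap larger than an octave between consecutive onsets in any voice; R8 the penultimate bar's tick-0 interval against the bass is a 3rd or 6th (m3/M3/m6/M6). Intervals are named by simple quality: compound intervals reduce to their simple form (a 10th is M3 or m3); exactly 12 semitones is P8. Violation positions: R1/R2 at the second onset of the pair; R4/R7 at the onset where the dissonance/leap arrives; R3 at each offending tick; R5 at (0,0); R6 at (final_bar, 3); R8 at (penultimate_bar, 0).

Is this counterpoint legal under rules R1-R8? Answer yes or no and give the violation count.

No (3 violations)

bar 0: v0=G3 v1=G4 (P8)
bar 1: v0=A3 v1=C4 (m3)
bar 2: v0=F3 v1=A3 (M3)
bar 3: v0=E3 v1=C4 (m6)
bar 4: v0=C3 v1=G3 (P5)
bar 5: v0=E3 v1=C4 (m6)
bar 6: v0=F3 v1=D4 (M6)
bar 7: v0=D3 v1=F3 (m3)
bar 8: v0=C3 v1=C4 (P8)
bar 9: v0=A3 v1=F4 (m6)
bar 10: v0=G3 v1=G4 (P8)
  R4 @ bar2.2: F3/G3 M2 untreated
  R2 @ bar4.0: E3/C4 m6 -> C3/G3 P5 similar
  R7 @ bar7.2: F3->B3 leap 6st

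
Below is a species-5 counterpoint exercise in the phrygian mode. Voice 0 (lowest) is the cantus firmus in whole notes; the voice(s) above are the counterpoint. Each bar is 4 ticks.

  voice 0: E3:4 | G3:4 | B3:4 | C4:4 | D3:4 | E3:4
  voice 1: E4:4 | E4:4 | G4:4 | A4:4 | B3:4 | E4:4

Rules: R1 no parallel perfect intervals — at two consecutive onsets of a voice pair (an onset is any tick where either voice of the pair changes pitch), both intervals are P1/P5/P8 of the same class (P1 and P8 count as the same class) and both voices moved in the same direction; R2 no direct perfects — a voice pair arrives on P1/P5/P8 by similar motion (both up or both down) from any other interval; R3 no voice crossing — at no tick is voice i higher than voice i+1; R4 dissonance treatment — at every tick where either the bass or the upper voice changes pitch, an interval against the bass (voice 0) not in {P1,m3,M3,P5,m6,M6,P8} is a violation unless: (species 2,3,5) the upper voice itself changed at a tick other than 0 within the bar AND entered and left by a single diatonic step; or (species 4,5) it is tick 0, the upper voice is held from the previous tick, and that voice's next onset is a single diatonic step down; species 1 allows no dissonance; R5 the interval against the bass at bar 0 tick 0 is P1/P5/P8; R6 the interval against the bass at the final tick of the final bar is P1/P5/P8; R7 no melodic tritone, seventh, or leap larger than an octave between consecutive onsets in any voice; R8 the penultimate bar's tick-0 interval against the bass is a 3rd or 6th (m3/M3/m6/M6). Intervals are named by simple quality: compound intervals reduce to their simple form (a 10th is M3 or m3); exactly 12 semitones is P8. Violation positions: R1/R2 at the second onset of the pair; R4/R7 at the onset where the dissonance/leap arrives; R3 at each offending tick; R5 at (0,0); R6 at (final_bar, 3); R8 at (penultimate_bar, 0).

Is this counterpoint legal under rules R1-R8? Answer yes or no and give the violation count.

bar 0: v0=E3 v1=E4 (P8)
bar 1: v0=G3 v1=E4 (M6)
bar 2: v0=B3 v1=G4 (m6)
bar 3: v0=C4 v1=A4 (M6)
bar 4: v0=D3 v1=B3 (M6)
bar 5: v0=E3 v1=E4 (P8)
  R7 @ bar4.0: C4->D3 leap 10st
  R7 @ bar4.0: A4->B3 leap 10st
  R2 @ bar5.0: D3/B3 M6 -> E3/E4 P8 similar

No (3 violations)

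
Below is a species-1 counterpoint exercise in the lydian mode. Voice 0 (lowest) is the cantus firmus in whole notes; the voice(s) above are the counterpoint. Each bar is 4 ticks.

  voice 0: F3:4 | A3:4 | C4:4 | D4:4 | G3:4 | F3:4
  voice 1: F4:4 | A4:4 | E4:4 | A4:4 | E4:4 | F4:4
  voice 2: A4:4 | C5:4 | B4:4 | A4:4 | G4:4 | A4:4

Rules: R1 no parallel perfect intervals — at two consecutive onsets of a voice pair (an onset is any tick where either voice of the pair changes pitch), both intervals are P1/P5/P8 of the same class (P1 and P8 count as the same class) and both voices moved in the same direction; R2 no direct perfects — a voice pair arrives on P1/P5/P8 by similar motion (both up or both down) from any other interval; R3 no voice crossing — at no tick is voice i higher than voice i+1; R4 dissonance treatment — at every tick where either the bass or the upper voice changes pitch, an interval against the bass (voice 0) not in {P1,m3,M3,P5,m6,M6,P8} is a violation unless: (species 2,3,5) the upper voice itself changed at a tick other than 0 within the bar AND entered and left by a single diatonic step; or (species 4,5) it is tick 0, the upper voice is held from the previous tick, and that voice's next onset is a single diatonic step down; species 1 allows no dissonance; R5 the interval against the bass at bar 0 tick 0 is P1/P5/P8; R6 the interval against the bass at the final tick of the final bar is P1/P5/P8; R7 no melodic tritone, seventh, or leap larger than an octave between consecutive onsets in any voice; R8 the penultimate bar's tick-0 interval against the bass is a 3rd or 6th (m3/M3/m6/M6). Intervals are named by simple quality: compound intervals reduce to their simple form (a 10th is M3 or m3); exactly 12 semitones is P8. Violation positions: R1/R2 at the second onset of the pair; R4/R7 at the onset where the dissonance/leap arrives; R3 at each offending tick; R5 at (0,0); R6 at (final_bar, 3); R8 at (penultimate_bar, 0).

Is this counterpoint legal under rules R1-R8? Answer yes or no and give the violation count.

No (8 violations)

bar 0: v0=F3 v1=F4 v2=A4 (M3)
bar 1: v0=A3 v1=A4 v2=C5 (m3)
bar 2: v0=C4 v1=E4 v2=B4 (M7)
bar 3: v0=D4 v1=A4 v2=A4 (P5)
bar 4: v0=G3 v1=E4 v2=G4 (P8)
bar 5: v0=F3 v1=F4 v2=A4 (M3)
  R5 @ bar0.0: opens on M3
  R1 @ bar1.0: F3/F4 P8 -> A3/A4 P8 similar
  R2 @ bar2.0: A4/C5 m3 -> E4/B4 P5 similar
  R4 @ bar2.0: C4/B4 M7 untreated
  R2 @ bar3.0: C4/E4 M3 -> D4/A4 P5 similar
  R2 @ bar4.0: D4/A4 P5 -> G3/G4 P8 similar
  R8 @ bar4.0: penult P8 not 3rd/6th
  R6 @ bar5.3: closes on M3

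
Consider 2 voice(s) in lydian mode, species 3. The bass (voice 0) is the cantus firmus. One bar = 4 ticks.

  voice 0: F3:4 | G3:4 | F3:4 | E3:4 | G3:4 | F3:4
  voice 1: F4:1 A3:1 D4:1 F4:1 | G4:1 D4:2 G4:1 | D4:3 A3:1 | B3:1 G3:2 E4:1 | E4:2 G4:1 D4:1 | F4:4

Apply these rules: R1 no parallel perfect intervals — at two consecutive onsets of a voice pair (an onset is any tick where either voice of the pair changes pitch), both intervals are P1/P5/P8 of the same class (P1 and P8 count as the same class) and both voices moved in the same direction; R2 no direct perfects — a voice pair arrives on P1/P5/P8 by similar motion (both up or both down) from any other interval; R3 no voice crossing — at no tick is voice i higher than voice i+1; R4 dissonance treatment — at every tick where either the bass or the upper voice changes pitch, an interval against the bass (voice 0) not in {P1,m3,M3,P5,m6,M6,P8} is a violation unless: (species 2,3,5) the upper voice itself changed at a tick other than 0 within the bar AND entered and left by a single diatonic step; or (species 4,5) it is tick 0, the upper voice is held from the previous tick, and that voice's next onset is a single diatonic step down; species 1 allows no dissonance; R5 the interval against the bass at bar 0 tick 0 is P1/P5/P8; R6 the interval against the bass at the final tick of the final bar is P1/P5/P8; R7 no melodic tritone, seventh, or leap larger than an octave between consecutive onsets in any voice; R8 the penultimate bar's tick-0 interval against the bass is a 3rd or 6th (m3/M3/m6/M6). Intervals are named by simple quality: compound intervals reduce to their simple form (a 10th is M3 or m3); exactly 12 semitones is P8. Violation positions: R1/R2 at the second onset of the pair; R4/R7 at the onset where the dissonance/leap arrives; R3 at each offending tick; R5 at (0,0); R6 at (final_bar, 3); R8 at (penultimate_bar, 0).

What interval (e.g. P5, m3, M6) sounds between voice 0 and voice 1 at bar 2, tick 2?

voice 0=F3 voice 1=D4 -> M6

M6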